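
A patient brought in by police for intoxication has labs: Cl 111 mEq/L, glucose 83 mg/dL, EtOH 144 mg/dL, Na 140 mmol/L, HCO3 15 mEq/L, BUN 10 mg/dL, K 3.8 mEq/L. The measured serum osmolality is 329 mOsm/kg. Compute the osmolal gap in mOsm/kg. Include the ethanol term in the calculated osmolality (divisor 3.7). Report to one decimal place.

1.9 mOsm/kg

Calculated osmolality = 2·Na + glucose/18 + BUN/2.8 + ethanol/3.7
= 2·140 + 83/18 + 10/2.8 + 144/3.7
= 280 + 4.61 + 3.57 + 38.92
= 327.1 mOsm/kg ≈ 327.1 mOsm/kg
Osmolar gap = measured − calculated = 329 − 327.1 = 1.9 mOsm/kg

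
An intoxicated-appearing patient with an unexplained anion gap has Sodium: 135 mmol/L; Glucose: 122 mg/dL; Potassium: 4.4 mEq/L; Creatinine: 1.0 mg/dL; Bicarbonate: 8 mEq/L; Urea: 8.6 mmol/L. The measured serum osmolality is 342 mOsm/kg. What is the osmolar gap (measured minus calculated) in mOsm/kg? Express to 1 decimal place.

Calculated osmolality = 2·Na + glucose/18 + urea
= 2·135 + 122/18 + 8.6
= 270 + 6.78 + 8.60
= 285.38 mOsm/kg ≈ 285.4 mOsm/kg
Osmolar gap = measured − calculated = 342 − 285.4 = 56.6 mOsm/kg

56.6 mOsm/kg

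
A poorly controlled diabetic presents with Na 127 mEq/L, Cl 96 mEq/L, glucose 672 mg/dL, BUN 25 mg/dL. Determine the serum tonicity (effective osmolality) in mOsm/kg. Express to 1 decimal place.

291.3 mOsm/kg

Effective osmolality excludes urea (freely permeant across cell membranes):
2·Na + glucose/18
= 2·127 + 672/18
= 254 + 37.33
= 291.33 mOsm/kg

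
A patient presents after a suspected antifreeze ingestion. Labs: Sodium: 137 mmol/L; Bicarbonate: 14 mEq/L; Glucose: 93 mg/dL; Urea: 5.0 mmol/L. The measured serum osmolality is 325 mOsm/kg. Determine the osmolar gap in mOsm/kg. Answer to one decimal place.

40.8 mOsm/kg

Calculated osmolality = 2·Na + glucose/18 + urea
= 2·137 + 93/18 + 5
= 274 + 5.17 + 5
= 284.17 mOsm/kg ≈ 284.2 mOsm/kg
Osmolar gap = measured − calculated = 325 − 284.2 = 40.8 mOsm/kg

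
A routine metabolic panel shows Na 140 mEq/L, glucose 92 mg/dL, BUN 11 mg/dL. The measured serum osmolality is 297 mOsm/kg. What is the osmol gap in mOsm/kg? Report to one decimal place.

Calculated osmolality = 2·Na + glucose/18 + BUN/2.8
= 2·140 + 92/18 + 11/2.8
= 280 + 5.11 + 3.93
= 289.04 mOsm/kg ≈ 289.0 mOsm/kg
Osmolar gap = measured − calculated = 297 − 289.0 = 8.0 mOsm/kg

8.0 mOsm/kg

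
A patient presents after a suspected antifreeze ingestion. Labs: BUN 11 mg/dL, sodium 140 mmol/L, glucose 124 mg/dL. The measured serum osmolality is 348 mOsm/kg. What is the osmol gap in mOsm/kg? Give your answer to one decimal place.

57.2 mOsm/kg

Calculated osmolality = 2·Na + glucose/18 + BUN/2.8
= 2·140 + 124/18 + 11/2.8
= 280 + 6.89 + 3.93
= 290.82 mOsm/kg ≈ 290.8 mOsm/kg
Osmolar gap = measured − calculated = 348 − 290.8 = 57.2 mOsm/kg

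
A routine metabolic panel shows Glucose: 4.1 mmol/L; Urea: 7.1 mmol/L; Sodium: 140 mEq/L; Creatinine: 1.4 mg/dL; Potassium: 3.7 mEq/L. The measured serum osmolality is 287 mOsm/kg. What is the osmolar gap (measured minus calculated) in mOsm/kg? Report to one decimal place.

Calculated osmolality = 2·Na + glucose + urea
= 2·140 + 4.1 + 7.1
= 280 + 4.10 + 7.10
= 291.2 mOsm/kg ≈ 291.2 mOsm/kg
Osmolar gap = measured − calculated = 287 − 291.2 = -4.2 mOsm/kg

-4.2 mOsm/kg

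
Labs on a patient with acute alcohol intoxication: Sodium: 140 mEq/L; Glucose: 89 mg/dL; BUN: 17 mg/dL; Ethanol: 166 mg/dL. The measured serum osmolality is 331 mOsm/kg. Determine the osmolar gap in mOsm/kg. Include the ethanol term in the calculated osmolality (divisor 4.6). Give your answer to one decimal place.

3.9 mOsm/kg

Calculated osmolality = 2·Na + glucose/18 + BUN/2.8 + ethanol/4.6
= 2·140 + 89/18 + 17/2.8 + 166/4.6
= 280 + 4.94 + 6.07 + 36.09
= 327.1 mOsm/kg ≈ 327.1 mOsm/kg
Osmolar gap = measured − calculated = 331 − 327.1 = 3.9 mOsm/kg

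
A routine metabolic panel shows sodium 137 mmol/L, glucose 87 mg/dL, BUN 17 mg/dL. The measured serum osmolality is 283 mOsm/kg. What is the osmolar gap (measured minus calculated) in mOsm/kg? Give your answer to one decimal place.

-1.9 mOsm/kg

Calculated osmolality = 2·Na + glucose/18 + BUN/2.8
= 2·137 + 87/18 + 17/2.8
= 274 + 4.83 + 6.07
= 284.9 mOsm/kg ≈ 284.9 mOsm/kg
Osmolar gap = measured − calculated = 283 − 284.9 = -1.9 mOsm/kg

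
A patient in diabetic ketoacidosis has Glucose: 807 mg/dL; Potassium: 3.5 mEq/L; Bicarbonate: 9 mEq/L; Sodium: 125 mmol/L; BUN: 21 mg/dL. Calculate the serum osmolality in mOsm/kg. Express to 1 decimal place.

Calculated osmolality = 2·Na + glucose/18 + BUN/2.8
= 2·125 + 807/18 + 21/2.8
= 250 + 44.83 + 7.50
= 302.33 mOsm/kg

302.3 mOsm/kg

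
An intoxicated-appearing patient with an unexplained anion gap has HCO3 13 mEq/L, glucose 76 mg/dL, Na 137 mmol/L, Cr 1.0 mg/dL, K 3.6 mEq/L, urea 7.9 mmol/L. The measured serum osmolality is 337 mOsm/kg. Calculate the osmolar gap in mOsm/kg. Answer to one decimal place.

50.9 mOsm/kg

Calculated osmolality = 2·Na + glucose/18 + urea
= 2·137 + 76/18 + 7.9
= 274 + 4.22 + 7.90
= 286.12 mOsm/kg ≈ 286.1 mOsm/kg
Osmolar gap = measured − calculated = 337 − 286.1 = 50.9 mOsm/kg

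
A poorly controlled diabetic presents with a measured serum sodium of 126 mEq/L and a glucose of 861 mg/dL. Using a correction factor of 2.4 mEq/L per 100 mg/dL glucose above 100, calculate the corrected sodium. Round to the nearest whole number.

144 mEq/L

Corrected Na = measured Na + 2.4 · (glucose − 100)/100
= 126 + 2.4 · (861 − 100)/100
= 126 + 18.3
= 144.3 mEq/L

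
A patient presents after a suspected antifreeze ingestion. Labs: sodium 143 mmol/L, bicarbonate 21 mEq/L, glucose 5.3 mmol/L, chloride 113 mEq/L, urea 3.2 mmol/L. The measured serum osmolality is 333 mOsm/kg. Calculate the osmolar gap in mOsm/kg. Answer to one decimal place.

38.5 mOsm/kg

Calculated osmolality = 2·Na + glucose + urea
= 2·143 + 5.3 + 3.2
= 286 + 5.30 + 3.20
= 294.5 mOsm/kg ≈ 294.5 mOsm/kg
Osmolar gap = measured − calculated = 333 − 294.5 = 38.5 mOsm/kg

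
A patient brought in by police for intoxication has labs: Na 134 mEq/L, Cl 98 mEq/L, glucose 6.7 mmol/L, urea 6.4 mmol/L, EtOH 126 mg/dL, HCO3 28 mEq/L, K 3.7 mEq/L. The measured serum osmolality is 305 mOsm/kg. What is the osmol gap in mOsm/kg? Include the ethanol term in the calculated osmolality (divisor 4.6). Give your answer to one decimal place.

-3.5 mOsm/kg

Calculated osmolality = 2·Na + glucose + urea + ethanol/4.6
= 2·134 + 6.7 + 6.4 + 126/4.6
= 268 + 6.70 + 6.40 + 27.39
= 308.49 mOsm/kg ≈ 308.5 mOsm/kg
Osmolar gap = measured − calculated = 305 − 308.5 = -3.5 mOsm/kg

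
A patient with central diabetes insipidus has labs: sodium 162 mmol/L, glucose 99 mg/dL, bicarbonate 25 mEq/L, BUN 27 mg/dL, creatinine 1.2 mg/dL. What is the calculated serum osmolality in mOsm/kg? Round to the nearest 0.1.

339.1 mOsm/kg

Calculated osmolality = 2·Na + glucose/18 + BUN/2.8
= 2·162 + 99/18 + 27/2.8
= 324 + 5.50 + 9.64
= 339.14 mOsm/kg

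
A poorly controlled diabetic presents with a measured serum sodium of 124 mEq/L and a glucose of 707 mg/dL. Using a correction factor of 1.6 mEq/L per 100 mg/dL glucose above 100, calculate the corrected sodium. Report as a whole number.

134 mEq/L

Corrected Na = measured Na + 1.6 · (glucose − 100)/100
= 124 + 1.6 · (707 − 100)/100
= 124 + 9.7
= 133.7 mEq/L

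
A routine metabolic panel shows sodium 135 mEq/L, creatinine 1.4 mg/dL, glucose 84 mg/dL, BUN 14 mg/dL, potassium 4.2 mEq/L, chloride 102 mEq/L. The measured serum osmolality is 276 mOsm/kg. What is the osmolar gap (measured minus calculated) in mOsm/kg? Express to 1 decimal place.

-3.7 mOsm/kg

Calculated osmolality = 2·Na + glucose/18 + BUN/2.8
= 2·135 + 84/18 + 14/2.8
= 270 + 4.67 + 5
= 279.67 mOsm/kg ≈ 279.7 mOsm/kg
Osmolar gap = measured − calculated = 276 − 279.7 = -3.7 mOsm/kg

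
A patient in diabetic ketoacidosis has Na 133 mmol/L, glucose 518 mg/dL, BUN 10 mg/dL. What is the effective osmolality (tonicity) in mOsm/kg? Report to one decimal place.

294.8 mOsm/kg

Effective osmolality excludes urea (freely permeant across cell membranes):
2·Na + glucose/18
= 2·133 + 518/18
= 266 + 28.78
= 294.78 mOsm/kg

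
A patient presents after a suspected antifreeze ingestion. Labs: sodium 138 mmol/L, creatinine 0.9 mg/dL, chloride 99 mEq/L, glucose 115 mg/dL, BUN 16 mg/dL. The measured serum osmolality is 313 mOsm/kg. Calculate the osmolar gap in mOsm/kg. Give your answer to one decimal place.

24.9 mOsm/kg

Calculated osmolality = 2·Na + glucose/18 + BUN/2.8
= 2·138 + 115/18 + 16/2.8
= 276 + 6.39 + 5.71
= 288.1 mOsm/kg ≈ 288.1 mOsm/kg
Osmolar gap = measured − calculated = 313 − 288.1 = 24.9 mOsm/kg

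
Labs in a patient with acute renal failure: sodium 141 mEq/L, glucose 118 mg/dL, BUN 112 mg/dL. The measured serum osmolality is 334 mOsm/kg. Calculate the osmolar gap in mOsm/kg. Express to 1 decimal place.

Calculated osmolality = 2·Na + glucose/18 + BUN/2.8
= 2·141 + 118/18 + 112/2.8
= 282 + 6.56 + 40
= 328.56 mOsm/kg ≈ 328.6 mOsm/kg
Osmolar gap = measured − calculated = 334 − 328.6 = 5.4 mOsm/kg

5.4 mOsm/kg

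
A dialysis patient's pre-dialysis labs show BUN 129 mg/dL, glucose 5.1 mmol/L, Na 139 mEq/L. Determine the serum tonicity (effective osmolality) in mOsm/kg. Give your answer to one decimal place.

283.1 mOsm/kg

Effective osmolality excludes urea (freely permeant across cell membranes):
2·Na + glucose
= 2·139 + 5.1
= 278 + 5.1
= 283.1 mOsm/kg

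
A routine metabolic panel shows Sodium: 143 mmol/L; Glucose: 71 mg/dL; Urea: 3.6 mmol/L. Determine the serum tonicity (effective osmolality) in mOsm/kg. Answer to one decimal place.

Effective osmolality excludes urea (freely permeant across cell membranes):
2·Na + glucose/18
= 2·143 + 71/18
= 286 + 3.94
= 289.94 mOsm/kg

289.9 mOsm/kg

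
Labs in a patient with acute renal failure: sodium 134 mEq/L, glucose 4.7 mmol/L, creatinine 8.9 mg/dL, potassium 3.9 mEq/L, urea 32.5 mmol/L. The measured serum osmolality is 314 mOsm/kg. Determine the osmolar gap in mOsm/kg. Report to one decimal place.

Calculated osmolality = 2·Na + glucose + urea
= 2·134 + 4.7 + 32.5
= 268 + 4.70 + 32.50
= 305.2 mOsm/kg ≈ 305.2 mOsm/kg
Osmolar gap = measured − calculated = 314 − 305.2 = 8.8 mOsm/kg

8.8 mOsm/kg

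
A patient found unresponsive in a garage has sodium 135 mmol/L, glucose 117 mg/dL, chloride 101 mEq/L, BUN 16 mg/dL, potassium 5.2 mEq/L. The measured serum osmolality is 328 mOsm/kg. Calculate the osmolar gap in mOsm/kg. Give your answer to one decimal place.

Calculated osmolality = 2·Na + glucose/18 + BUN/2.8
= 2·135 + 117/18 + 16/2.8
= 270 + 6.50 + 5.71
= 282.21 mOsm/kg ≈ 282.2 mOsm/kg
Osmolar gap = measured − calculated = 328 − 282.2 = 45.8 mOsm/kg

45.8 mOsm/kg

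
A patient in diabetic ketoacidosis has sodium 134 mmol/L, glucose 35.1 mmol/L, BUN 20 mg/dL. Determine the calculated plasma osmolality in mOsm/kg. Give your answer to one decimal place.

310.2 mOsm/kg

Calculated osmolality = 2·Na + glucose + BUN/2.8
= 2·134 + 35.1 + 20/2.8
= 268 + 35.10 + 7.14
= 310.24 mOsm/kg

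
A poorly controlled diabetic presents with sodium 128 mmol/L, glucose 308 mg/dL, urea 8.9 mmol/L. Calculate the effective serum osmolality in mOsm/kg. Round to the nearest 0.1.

Effective osmolality excludes urea (freely permeant across cell membranes):
2·Na + glucose/18
= 2·128 + 308/18
= 256 + 17.11
= 273.11 mOsm/kg

273.1 mOsm/kg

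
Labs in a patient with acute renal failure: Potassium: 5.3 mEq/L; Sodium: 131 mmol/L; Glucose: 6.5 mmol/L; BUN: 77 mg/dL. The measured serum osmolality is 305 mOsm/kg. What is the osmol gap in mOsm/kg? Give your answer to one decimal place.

9.0 mOsm/kg

Calculated osmolality = 2·Na + glucose + BUN/2.8
= 2·131 + 6.5 + 77/2.8
= 262 + 6.50 + 27.50
= 296 mOsm/kg ≈ 296.0 mOsm/kg
Osmolar gap = measured − calculated = 305 − 296.0 = 9.0 mOsm/kg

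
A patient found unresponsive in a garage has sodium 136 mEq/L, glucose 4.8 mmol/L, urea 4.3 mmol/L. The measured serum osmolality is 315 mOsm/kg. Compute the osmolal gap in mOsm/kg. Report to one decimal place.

33.9 mOsm/kg

Calculated osmolality = 2·Na + glucose + urea
= 2·136 + 4.8 + 4.3
= 272 + 4.80 + 4.30
= 281.1 mOsm/kg ≈ 281.1 mOsm/kg
Osmolar gap = measured − calculated = 315 − 281.1 = 33.9 mOsm/kg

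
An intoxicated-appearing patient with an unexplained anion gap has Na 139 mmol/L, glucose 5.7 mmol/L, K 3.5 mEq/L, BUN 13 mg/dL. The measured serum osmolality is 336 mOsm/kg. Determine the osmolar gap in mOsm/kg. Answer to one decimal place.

Calculated osmolality = 2·Na + glucose + BUN/2.8
= 2·139 + 5.7 + 13/2.8
= 278 + 5.70 + 4.64
= 288.34 mOsm/kg ≈ 288.3 mOsm/kg
Osmolar gap = measured − calculated = 336 − 288.3 = 47.7 mOsm/kg

47.7 mOsm/kg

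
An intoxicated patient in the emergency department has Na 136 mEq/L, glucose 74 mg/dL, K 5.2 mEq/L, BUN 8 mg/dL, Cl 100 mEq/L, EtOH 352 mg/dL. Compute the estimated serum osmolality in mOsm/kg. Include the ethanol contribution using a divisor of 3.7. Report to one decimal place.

Calculated osmolality = 2·Na + glucose/18 + BUN/2.8 + ethanol/3.7
= 2·136 + 74/18 + 8/2.8 + 352/3.7
= 272 + 4.11 + 2.86 + 95.14
= 374.11 mOsm/kg

374.1 mOsm/kg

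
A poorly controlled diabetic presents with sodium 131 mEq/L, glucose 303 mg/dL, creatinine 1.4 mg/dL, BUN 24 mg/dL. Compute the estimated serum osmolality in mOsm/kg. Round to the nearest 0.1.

287.4 mOsm/kg

Calculated osmolality = 2·Na + glucose/18 + BUN/2.8
= 2·131 + 303/18 + 24/2.8
= 262 + 16.83 + 8.57
= 287.4 mOsm/kg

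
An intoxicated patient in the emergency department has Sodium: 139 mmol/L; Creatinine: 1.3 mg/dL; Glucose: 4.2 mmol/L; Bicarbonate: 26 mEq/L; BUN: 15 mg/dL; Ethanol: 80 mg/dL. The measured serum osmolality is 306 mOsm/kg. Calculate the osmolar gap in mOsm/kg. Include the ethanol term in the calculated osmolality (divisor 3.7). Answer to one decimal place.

Calculated osmolality = 2·Na + glucose + BUN/2.8 + ethanol/3.7
= 2·139 + 4.2 + 15/2.8 + 80/3.7
= 278 + 4.20 + 5.36 + 21.62
= 309.18 mOsm/kg ≈ 309.2 mOsm/kg
Osmolar gap = measured − calculated = 306 − 309.2 = -3.2 mOsm/kg

-3.2 mOsm/kg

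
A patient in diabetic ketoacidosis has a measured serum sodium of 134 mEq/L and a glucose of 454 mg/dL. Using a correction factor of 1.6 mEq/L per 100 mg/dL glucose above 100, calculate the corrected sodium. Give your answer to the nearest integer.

140 mEq/L

Corrected Na = measured Na + 1.6 · (glucose − 100)/100
= 134 + 1.6 · (454 − 100)/100
= 134 + 5.7
= 139.7 mEq/L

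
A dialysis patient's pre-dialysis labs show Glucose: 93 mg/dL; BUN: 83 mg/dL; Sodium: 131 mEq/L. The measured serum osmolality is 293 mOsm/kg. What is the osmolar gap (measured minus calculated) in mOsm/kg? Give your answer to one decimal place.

-3.8 mOsm/kg

Calculated osmolality = 2·Na + glucose/18 + BUN/2.8
= 2·131 + 93/18 + 83/2.8
= 262 + 5.17 + 29.64
= 296.81 mOsm/kg ≈ 296.8 mOsm/kg
Osmolar gap = measured − calculated = 293 − 296.8 = -3.8 mOsm/kg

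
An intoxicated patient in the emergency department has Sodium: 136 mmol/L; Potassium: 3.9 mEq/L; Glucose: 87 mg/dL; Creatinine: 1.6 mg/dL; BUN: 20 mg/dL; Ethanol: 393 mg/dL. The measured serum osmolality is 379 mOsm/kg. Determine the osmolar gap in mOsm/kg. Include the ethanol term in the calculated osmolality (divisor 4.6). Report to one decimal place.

9.6 mOsm/kg

Calculated osmolality = 2·Na + glucose/18 + BUN/2.8 + ethanol/4.6
= 2·136 + 87/18 + 20/2.8 + 393/4.6
= 272 + 4.83 + 7.14 + 85.43
= 369.4 mOsm/kg ≈ 369.4 mOsm/kg
Osmolar gap = measured − calculated = 379 − 369.4 = 9.6 mOsm/kg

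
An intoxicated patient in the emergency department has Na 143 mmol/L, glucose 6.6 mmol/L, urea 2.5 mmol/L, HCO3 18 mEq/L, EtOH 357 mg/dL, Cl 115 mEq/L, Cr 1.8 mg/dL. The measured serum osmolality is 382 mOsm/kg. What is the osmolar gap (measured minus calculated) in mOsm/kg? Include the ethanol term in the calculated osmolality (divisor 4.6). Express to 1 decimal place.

Calculated osmolality = 2·Na + glucose + urea + ethanol/4.6
= 2·143 + 6.6 + 2.5 + 357/4.6
= 286 + 6.60 + 2.50 + 77.61
= 372.71 mOsm/kg ≈ 372.7 mOsm/kg
Osmolar gap = measured − calculated = 382 − 372.7 = 9.3 mOsm/kg

9.3 mOsm/kg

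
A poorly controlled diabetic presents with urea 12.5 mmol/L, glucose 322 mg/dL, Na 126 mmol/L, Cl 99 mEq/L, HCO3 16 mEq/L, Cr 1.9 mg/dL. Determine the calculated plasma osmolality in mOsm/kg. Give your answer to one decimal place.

282.4 mOsm/kg

Calculated osmolality = 2·Na + glucose/18 + urea
= 2·126 + 322/18 + 12.5
= 252 + 17.89 + 12.50
= 282.39 mOsm/kg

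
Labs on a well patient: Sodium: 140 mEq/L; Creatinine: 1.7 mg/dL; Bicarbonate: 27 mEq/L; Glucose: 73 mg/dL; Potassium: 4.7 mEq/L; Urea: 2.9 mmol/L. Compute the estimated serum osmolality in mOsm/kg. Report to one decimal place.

Calculated osmolality = 2·Na + glucose/18 + urea
= 2·140 + 73/18 + 2.9
= 280 + 4.06 + 2.90
= 286.96 mOsm/kg

287.0 mOsm/kg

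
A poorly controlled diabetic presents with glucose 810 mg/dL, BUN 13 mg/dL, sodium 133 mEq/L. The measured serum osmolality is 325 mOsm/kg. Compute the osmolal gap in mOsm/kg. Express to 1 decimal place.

Calculated osmolality = 2·Na + glucose/18 + BUN/2.8
= 2·133 + 810/18 + 13/2.8
= 266 + 45 + 4.64
= 315.64 mOsm/kg ≈ 315.6 mOsm/kg
Osmolar gap = measured − calculated = 325 − 315.6 = 9.4 mOsm/kg

9.4 mOsm/kg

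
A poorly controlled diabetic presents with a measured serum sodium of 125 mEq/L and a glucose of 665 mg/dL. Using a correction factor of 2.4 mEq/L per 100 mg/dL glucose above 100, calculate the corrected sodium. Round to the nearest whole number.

Corrected Na = measured Na + 2.4 · (glucose − 100)/100
= 125 + 2.4 · (665 − 100)/100
= 125 + 13.6
= 138.6 mEq/L

139 mEq/L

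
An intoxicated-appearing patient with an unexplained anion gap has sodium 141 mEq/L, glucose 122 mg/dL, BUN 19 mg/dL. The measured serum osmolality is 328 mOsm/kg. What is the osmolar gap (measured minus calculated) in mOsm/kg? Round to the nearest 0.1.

Calculated osmolality = 2·Na + glucose/18 + BUN/2.8
= 2·141 + 122/18 + 19/2.8
= 282 + 6.78 + 6.79
= 295.57 mOsm/kg ≈ 295.6 mOsm/kg
Osmolar gap = measured − calculated = 328 − 295.6 = 32.4 mOsm/kg

32.4 mOsm/kg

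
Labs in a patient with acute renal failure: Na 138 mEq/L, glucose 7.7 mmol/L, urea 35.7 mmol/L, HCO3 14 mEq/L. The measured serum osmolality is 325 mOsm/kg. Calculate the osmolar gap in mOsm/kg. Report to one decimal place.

Calculated osmolality = 2·Na + glucose + urea
= 2·138 + 7.7 + 35.7
= 276 + 7.70 + 35.70
= 319.4 mOsm/kg ≈ 319.4 mOsm/kg
Osmolar gap = measured − calculated = 325 − 319.4 = 5.6 mOsm/kg

5.6 mOsm/kg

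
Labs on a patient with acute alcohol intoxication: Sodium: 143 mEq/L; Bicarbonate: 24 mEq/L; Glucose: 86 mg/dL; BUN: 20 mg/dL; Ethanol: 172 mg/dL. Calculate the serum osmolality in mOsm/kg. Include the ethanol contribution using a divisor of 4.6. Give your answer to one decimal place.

335.3 mOsm/kg

Calculated osmolality = 2·Na + glucose/18 + BUN/2.8 + ethanol/4.6
= 2·143 + 86/18 + 20/2.8 + 172/4.6
= 286 + 4.78 + 7.14 + 37.39
= 335.31 mOsm/kg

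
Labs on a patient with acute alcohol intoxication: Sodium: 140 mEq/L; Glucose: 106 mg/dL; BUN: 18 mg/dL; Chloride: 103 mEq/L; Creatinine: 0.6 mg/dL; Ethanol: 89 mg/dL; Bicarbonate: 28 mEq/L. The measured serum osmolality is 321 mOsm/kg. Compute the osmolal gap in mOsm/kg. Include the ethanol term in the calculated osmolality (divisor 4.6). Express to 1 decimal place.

9.3 mOsm/kg

Calculated osmolality = 2·Na + glucose/18 + BUN/2.8 + ethanol/4.6
= 2·140 + 106/18 + 18/2.8 + 89/4.6
= 280 + 5.89 + 6.43 + 19.35
= 311.67 mOsm/kg ≈ 311.7 mOsm/kg
Osmolar gap = measured − calculated = 321 − 311.7 = 9.3 mOsm/kg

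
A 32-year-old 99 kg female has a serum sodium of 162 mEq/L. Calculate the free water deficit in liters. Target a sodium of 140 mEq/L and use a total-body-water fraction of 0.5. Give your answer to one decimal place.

7.8 L

TBW = 0.5 · 99 = 49.5 L
Free water deficit = TBW · (Na/140 − 1)
= 49.5 · (162/140 − 1)
= 49.5 · 0.1571
= 7.78 L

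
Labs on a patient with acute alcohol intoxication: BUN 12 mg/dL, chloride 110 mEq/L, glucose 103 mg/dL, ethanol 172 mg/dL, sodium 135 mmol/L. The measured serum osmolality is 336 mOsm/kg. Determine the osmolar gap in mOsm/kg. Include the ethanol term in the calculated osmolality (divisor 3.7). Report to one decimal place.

9.5 mOsm/kg

Calculated osmolality = 2·Na + glucose/18 + BUN/2.8 + ethanol/3.7
= 2·135 + 103/18 + 12/2.8 + 172/3.7
= 270 + 5.72 + 4.29 + 46.49
= 326.5 mOsm/kg ≈ 326.5 mOsm/kg
Osmolar gap = measured − calculated = 336 − 326.5 = 9.5 mOsm/kg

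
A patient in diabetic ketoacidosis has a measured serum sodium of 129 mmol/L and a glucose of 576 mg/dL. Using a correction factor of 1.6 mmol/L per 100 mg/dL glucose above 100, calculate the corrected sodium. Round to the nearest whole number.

Corrected Na = measured Na + 1.6 · (glucose − 100)/100
= 129 + 1.6 · (576 − 100)/100
= 129 + 7.6
= 136.6 mmol/L

137 mmol/L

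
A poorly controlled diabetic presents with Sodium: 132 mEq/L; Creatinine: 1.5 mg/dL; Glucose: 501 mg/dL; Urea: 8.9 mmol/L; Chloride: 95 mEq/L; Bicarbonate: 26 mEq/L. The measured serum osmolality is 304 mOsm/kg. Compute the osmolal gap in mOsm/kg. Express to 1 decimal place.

3.3 mOsm/kg

Calculated osmolality = 2·Na + glucose/18 + urea
= 2·132 + 501/18 + 8.9
= 264 + 27.83 + 8.90
= 300.73 mOsm/kg ≈ 300.7 mOsm/kg
Osmolar gap = measured − calculated = 304 − 300.7 = 3.3 mOsm/kg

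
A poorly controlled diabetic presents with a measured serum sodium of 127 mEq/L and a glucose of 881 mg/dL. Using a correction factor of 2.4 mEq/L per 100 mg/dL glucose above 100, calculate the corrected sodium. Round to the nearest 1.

146 mEq/L

Corrected Na = measured Na + 2.4 · (glucose − 100)/100
= 127 + 2.4 · (881 − 100)/100
= 127 + 18.7
= 145.7 mEq/L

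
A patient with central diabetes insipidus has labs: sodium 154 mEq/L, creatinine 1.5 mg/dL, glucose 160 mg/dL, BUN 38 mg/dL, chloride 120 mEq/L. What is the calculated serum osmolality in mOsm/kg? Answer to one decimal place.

Calculated osmolality = 2·Na + glucose/18 + BUN/2.8
= 2·154 + 160/18 + 38/2.8
= 308 + 8.89 + 13.57
= 330.46 mOsm/kg

330.5 mOsm/kg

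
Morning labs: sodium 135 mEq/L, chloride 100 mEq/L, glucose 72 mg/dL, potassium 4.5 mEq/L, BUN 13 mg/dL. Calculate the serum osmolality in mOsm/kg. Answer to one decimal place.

Calculated osmolality = 2·Na + glucose/18 + BUN/2.8
= 2·135 + 72/18 + 13/2.8
= 270 + 4 + 4.64
= 278.64 mOsm/kg

278.6 mOsm/kg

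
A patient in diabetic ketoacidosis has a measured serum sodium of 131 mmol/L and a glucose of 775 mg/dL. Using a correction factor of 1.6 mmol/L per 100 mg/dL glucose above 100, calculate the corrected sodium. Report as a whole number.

142 mmol/L

Corrected Na = measured Na + 1.6 · (glucose − 100)/100
= 131 + 1.6 · (775 − 100)/100
= 131 + 10.8
= 141.8 mmol/L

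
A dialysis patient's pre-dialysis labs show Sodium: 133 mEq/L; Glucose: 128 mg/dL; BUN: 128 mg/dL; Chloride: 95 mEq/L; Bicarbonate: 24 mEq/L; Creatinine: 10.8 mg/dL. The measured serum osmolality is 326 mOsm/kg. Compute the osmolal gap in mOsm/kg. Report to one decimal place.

7.2 mOsm/kg

Calculated osmolality = 2·Na + glucose/18 + BUN/2.8
= 2·133 + 128/18 + 128/2.8
= 266 + 7.11 + 45.71
= 318.82 mOsm/kg ≈ 318.8 mOsm/kg
Osmolar gap = measured − calculated = 326 − 318.8 = 7.2 mOsm/kg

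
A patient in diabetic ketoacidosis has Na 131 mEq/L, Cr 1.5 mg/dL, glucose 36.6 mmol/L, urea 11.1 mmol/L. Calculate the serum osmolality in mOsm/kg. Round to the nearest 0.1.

309.7 mOsm/kg

Calculated osmolality = 2·Na + glucose + urea
= 2·131 + 36.6 + 11.1
= 262 + 36.60 + 11.10
= 309.7 mOsm/kg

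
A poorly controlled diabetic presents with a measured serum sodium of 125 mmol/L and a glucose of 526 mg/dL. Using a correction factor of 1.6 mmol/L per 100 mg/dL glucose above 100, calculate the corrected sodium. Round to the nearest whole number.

Corrected Na = measured Na + 1.6 · (glucose − 100)/100
= 125 + 1.6 · (526 − 100)/100
= 125 + 6.8
= 131.8 mmol/L

132 mmol/L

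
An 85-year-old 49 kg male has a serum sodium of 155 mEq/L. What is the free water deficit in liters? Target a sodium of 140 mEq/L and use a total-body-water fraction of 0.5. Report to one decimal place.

2.6 L

TBW = 0.5 · 49 = 24.5 L
Free water deficit = TBW · (Na/140 − 1)
= 24.5 · (155/140 − 1)
= 24.5 · 0.1071
= 2.62 L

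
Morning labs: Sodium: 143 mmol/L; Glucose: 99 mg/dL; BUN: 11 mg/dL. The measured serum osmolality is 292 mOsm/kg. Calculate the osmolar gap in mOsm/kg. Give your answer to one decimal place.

-3.4 mOsm/kg

Calculated osmolality = 2·Na + glucose/18 + BUN/2.8
= 2·143 + 99/18 + 11/2.8
= 286 + 5.50 + 3.93
= 295.43 mOsm/kg ≈ 295.4 mOsm/kg
Osmolar gap = measured − calculated = 292 − 295.4 = -3.4 mOsm/kg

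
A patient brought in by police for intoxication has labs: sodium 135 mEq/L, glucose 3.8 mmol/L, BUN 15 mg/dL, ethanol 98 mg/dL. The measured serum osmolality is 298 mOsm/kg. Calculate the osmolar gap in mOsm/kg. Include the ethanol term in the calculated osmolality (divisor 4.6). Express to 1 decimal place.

-2.5 mOsm/kg

Calculated osmolality = 2·Na + glucose + BUN/2.8 + ethanol/4.6
= 2·135 + 3.8 + 15/2.8 + 98/4.6
= 270 + 3.80 + 5.36 + 21.30
= 300.46 mOsm/kg ≈ 300.5 mOsm/kg
Osmolar gap = measured − calculated = 298 − 300.5 = -2.5 mOsm/kg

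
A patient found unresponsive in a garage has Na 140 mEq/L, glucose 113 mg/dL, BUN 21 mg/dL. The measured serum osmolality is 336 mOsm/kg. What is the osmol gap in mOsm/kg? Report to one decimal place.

42.2 mOsm/kg

Calculated osmolality = 2·Na + glucose/18 + BUN/2.8
= 2·140 + 113/18 + 21/2.8
= 280 + 6.28 + 7.50
= 293.78 mOsm/kg ≈ 293.8 mOsm/kg
Osmolar gap = measured − calculated = 336 − 293.8 = 42.2 mOsm/kg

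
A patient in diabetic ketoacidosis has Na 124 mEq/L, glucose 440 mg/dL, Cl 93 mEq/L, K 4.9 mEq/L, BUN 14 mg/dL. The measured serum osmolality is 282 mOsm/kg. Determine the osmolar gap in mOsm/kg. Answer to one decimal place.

4.6 mOsm/kg

Calculated osmolality = 2·Na + glucose/18 + BUN/2.8
= 2·124 + 440/18 + 14/2.8
= 248 + 24.44 + 5
= 277.44 mOsm/kg ≈ 277.4 mOsm/kg
Osmolar gap = measured − calculated = 282 − 277.4 = 4.6 mOsm/kg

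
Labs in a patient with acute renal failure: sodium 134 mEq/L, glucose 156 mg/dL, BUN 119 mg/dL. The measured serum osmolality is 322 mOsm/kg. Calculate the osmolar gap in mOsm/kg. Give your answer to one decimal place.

Calculated osmolality = 2·Na + glucose/18 + BUN/2.8
= 2·134 + 156/18 + 119/2.8
= 268 + 8.67 + 42.50
= 319.17 mOsm/kg ≈ 319.2 mOsm/kg
Osmolar gap = measured − calculated = 322 − 319.2 = 2.8 mOsm/kg

2.8 mOsm/kg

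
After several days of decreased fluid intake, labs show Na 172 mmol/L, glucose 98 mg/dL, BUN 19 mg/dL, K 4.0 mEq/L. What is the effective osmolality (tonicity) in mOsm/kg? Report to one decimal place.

349.4 mOsm/kg

Effective osmolality excludes urea (freely permeant across cell membranes):
2·Na + glucose/18
= 2·172 + 98/18
= 344 + 5.44
= 349.44 mOsm/kg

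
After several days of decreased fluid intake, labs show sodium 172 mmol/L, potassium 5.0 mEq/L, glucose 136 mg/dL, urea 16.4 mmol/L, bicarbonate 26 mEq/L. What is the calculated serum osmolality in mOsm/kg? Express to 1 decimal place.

Calculated osmolality = 2·Na + glucose/18 + urea
= 2·172 + 136/18 + 16.4
= 344 + 7.56 + 16.40
= 367.96 mOsm/kg

368.0 mOsm/kg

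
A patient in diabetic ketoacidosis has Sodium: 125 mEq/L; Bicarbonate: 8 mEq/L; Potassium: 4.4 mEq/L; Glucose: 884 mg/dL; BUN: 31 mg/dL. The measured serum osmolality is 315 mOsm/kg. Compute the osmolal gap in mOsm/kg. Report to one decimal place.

4.8 mOsm/kg

Calculated osmolality = 2·Na + glucose/18 + BUN/2.8
= 2·125 + 884/18 + 31/2.8
= 250 + 49.11 + 11.07
= 310.18 mOsm/kg ≈ 310.2 mOsm/kg
Osmolar gap = measured − calculated = 315 − 310.2 = 4.8 mOsm/kg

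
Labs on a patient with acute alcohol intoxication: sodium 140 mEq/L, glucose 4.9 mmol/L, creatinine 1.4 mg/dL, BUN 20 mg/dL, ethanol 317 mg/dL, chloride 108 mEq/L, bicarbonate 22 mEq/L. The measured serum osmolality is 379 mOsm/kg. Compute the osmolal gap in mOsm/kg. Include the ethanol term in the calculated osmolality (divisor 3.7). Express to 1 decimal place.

1.3 mOsm/kg

Calculated osmolality = 2·Na + glucose + BUN/2.8 + ethanol/3.7
= 2·140 + 4.9 + 20/2.8 + 317/3.7
= 280 + 4.90 + 7.14 + 85.68
= 377.72 mOsm/kg ≈ 377.7 mOsm/kg
Osmolar gap = measured − calculated = 379 − 377.7 = 1.3 mOsm/kg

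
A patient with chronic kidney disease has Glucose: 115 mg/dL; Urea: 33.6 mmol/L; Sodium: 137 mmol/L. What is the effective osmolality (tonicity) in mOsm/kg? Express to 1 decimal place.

Effective osmolality excludes urea (freely permeant across cell membranes):
2·Na + glucose/18
= 2·137 + 115/18
= 274 + 6.39
= 280.39 mOsm/kg

280.4 mOsm/kg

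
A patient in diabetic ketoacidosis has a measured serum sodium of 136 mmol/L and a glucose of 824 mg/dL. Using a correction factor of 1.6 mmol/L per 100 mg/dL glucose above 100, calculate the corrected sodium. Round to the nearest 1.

Corrected Na = measured Na + 1.6 · (glucose − 100)/100
= 136 + 1.6 · (824 − 100)/100
= 136 + 11.6
= 147.6 mmol/L

148 mmol/L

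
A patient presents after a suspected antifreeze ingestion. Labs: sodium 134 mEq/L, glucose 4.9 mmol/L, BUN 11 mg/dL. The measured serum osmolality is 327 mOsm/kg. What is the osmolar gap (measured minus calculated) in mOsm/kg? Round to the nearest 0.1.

50.2 mOsm/kg

Calculated osmolality = 2·Na + glucose + BUN/2.8
= 2·134 + 4.9 + 11/2.8
= 268 + 4.90 + 3.93
= 276.83 mOsm/kg ≈ 276.8 mOsm/kg
Osmolar gap = measured − calculated = 327 − 276.8 = 50.2 mOsm/kg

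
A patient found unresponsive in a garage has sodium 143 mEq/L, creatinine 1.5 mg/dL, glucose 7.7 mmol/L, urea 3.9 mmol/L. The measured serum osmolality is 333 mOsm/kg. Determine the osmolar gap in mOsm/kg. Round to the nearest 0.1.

35.4 mOsm/kg

Calculated osmolality = 2·Na + glucose + urea
= 2·143 + 7.7 + 3.9
= 286 + 7.70 + 3.90
= 297.6 mOsm/kg ≈ 297.6 mOsm/kg
Osmolar gap = measured − calculated = 333 − 297.6 = 35.4 mOsm/kg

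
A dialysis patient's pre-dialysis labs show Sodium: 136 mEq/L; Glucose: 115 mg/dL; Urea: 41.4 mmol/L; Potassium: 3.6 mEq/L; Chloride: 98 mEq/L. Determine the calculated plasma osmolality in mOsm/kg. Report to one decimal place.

Calculated osmolality = 2·Na + glucose/18 + urea
= 2·136 + 115/18 + 41.4
= 272 + 6.39 + 41.40
= 319.79 mOsm/kg

319.8 mOsm/kg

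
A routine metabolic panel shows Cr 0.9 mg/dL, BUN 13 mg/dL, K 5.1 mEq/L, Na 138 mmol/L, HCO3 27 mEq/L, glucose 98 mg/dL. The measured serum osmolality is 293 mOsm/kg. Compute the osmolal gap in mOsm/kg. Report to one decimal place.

Calculated osmolality = 2·Na + glucose/18 + BUN/2.8
= 2·138 + 98/18 + 13/2.8
= 276 + 5.44 + 4.64
= 286.08 mOsm/kg ≈ 286.1 mOsm/kg
Osmolar gap = measured − calculated = 293 − 286.1 = 6.9 mOsm/kg

6.9 mOsm/kg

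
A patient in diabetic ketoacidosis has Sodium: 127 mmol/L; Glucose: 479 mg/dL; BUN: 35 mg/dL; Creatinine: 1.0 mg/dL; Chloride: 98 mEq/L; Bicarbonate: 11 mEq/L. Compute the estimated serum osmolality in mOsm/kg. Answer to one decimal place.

293.1 mOsm/kg

Calculated osmolality = 2·Na + glucose/18 + BUN/2.8
= 2·127 + 479/18 + 35/2.8
= 254 + 26.61 + 12.50
= 293.11 mOsm/kg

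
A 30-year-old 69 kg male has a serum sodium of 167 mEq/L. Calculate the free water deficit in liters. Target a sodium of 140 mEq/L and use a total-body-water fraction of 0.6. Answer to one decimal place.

TBW = 0.6 · 69 = 41.4 L
Free water deficit = TBW · (Na/140 − 1)
= 41.4 · (167/140 − 1)
= 41.4 · 0.1929
= 7.99 L

8.0 L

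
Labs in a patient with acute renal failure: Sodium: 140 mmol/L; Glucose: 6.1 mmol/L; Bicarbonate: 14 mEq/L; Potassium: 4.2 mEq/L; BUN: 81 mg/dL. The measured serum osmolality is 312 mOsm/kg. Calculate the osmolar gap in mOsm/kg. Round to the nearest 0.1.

-3.0 mOsm/kg

Calculated osmolality = 2·Na + glucose + BUN/2.8
= 2·140 + 6.1 + 81/2.8
= 280 + 6.10 + 28.93
= 315.03 mOsm/kg ≈ 315.0 mOsm/kg
Osmolar gap = measured − calculated = 312 − 315.0 = -3.0 mOsm/kg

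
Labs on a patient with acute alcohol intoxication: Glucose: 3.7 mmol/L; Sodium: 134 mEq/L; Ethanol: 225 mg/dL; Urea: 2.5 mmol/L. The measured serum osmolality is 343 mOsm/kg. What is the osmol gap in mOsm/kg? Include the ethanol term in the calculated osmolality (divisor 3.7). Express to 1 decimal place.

8.0 mOsm/kg

Calculated osmolality = 2·Na + glucose + urea + ethanol/3.7
= 2·134 + 3.7 + 2.5 + 225/3.7
= 268 + 3.70 + 2.50 + 60.81
= 335.01 mOsm/kg ≈ 335.0 mOsm/kg
Osmolar gap = measured − calculated = 343 − 335.0 = 8.0 mOsm/kg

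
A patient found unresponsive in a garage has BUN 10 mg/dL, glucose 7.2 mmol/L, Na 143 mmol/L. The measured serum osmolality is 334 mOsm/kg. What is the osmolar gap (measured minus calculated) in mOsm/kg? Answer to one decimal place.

Calculated osmolality = 2·Na + glucose + BUN/2.8
= 2·143 + 7.2 + 10/2.8
= 286 + 7.20 + 3.57
= 296.77 mOsm/kg ≈ 296.8 mOsm/kg
Osmolar gap = measured − calculated = 334 − 296.8 = 37.2 mOsm/kg

37.2 mOsm/kg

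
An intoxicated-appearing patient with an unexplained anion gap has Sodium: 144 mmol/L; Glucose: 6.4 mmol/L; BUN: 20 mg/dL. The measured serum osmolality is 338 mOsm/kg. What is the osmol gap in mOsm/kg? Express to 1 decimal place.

36.5 mOsm/kg

Calculated osmolality = 2·Na + glucose + BUN/2.8
= 2·144 + 6.4 + 20/2.8
= 288 + 6.40 + 7.14
= 301.54 mOsm/kg ≈ 301.5 mOsm/kg
Osmolar gap = measured − calculated = 338 − 301.5 = 36.5 mOsm/kg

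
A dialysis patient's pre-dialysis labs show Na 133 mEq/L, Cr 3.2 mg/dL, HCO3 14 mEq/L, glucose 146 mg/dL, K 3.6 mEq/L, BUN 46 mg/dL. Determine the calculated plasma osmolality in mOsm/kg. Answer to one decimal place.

Calculated osmolality = 2·Na + glucose/18 + BUN/2.8
= 2·133 + 146/18 + 46/2.8
= 266 + 8.11 + 16.43
= 290.54 mOsm/kg

290.5 mOsm/kg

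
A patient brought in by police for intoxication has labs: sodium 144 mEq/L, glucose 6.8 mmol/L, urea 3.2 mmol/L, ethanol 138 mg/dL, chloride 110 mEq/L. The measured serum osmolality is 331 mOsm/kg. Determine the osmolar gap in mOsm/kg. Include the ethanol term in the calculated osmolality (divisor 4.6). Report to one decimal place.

3.0 mOsm/kg

Calculated osmolality = 2·Na + glucose + urea + ethanol/4.6
= 2·144 + 6.8 + 3.2 + 138/4.6
= 288 + 6.80 + 3.20 + 30
= 328 mOsm/kg ≈ 328.0 mOsm/kg
Osmolar gap = measured − calculated = 331 − 328.0 = 3.0 mOsm/kg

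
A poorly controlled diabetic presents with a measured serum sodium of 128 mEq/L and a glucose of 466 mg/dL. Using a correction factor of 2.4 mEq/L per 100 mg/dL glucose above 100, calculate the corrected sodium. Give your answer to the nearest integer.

137 mEq/L

Corrected Na = measured Na + 2.4 · (glucose − 100)/100
= 128 + 2.4 · (466 − 100)/100
= 128 + 8.8
= 136.8 mEq/L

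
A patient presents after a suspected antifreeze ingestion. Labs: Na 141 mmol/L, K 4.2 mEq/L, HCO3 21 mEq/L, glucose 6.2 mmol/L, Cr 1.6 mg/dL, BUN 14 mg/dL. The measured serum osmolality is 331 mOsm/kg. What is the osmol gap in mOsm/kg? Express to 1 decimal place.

37.8 mOsm/kg

Calculated osmolality = 2·Na + glucose + BUN/2.8
= 2·141 + 6.2 + 14/2.8
= 282 + 6.20 + 5
= 293.2 mOsm/kg ≈ 293.2 mOsm/kg
Osmolar gap = measured − calculated = 331 − 293.2 = 37.8 mOsm/kg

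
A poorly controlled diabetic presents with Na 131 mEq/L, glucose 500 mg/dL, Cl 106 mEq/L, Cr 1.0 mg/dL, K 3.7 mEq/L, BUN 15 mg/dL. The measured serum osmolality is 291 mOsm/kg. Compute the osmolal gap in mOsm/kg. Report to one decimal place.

-4.1 mOsm/kg

Calculated osmolality = 2·Na + glucose/18 + BUN/2.8
= 2·131 + 500/18 + 15/2.8
= 262 + 27.78 + 5.36
= 295.14 mOsm/kg ≈ 295.1 mOsm/kg
Osmolar gap = measured − calculated = 291 − 295.1 = -4.1 mOsm/kg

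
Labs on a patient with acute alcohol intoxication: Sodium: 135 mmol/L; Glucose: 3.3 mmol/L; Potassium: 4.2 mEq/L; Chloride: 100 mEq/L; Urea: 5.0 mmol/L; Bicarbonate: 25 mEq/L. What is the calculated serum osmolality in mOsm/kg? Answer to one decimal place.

278.3 mOsm/kg

Calculated osmolality = 2·Na + glucose + urea
= 2·135 + 3.3 + 5
= 270 + 3.30 + 5
= 278.3 mOsm/kg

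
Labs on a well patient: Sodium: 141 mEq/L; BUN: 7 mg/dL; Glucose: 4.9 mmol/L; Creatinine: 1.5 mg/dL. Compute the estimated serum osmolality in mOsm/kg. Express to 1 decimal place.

Calculated osmolality = 2·Na + glucose + BUN/2.8
= 2·141 + 4.9 + 7/2.8
= 282 + 4.90 + 2.50
= 289.4 mOsm/kg

289.4 mOsm/kg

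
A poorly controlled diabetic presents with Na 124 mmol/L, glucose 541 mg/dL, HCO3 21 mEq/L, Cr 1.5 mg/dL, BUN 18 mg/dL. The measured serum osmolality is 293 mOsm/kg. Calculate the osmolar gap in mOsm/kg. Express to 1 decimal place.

8.5 mOsm/kg

Calculated osmolality = 2·Na + glucose/18 + BUN/2.8
= 2·124 + 541/18 + 18/2.8
= 248 + 30.06 + 6.43
= 284.49 mOsm/kg ≈ 284.5 mOsm/kg
Osmolar gap = measured − calculated = 293 − 284.5 = 8.5 mOsm/kg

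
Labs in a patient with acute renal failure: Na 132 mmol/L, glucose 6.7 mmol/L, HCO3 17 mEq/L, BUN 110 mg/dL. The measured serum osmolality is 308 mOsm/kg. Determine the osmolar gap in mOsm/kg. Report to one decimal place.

Calculated osmolality = 2·Na + glucose + BUN/2.8
= 2·132 + 6.7 + 110/2.8
= 264 + 6.70 + 39.29
= 309.99 mOsm/kg ≈ 310.0 mOsm/kg
Osmolar gap = measured − calculated = 308 − 310.0 = -2.0 mOsm/kg

-2.0 mOsm/kg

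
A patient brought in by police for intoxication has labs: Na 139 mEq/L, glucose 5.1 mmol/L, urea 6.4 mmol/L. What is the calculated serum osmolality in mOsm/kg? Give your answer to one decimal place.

Calculated osmolality = 2·Na + glucose + urea
= 2·139 + 5.1 + 6.4
= 278 + 5.10 + 6.40
= 289.5 mOsm/kg

289.5 mOsm/kg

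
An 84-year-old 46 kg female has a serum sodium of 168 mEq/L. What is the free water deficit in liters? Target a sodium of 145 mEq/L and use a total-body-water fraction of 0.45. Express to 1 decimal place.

3.3 L

TBW = 0.45 · 46 = 20.7 L
Free water deficit = TBW · (Na/145 − 1)
= 20.7 · (168/145 − 1)
= 20.7 · 0.1586
= 3.28 L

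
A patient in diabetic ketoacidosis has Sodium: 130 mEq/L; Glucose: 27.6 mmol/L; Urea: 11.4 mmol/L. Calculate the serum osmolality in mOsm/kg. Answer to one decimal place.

299.0 mOsm/kg

Calculated osmolality = 2·Na + glucose + urea
= 2·130 + 27.6 + 11.4
= 260 + 27.60 + 11.40
= 299 mOsm/kg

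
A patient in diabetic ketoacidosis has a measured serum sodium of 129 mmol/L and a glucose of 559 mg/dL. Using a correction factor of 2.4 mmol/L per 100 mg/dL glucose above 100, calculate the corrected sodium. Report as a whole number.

140 mmol/L

Corrected Na = measured Na + 2.4 · (glucose − 100)/100
= 129 + 2.4 · (559 − 100)/100
= 129 + 11
= 140 mmol/L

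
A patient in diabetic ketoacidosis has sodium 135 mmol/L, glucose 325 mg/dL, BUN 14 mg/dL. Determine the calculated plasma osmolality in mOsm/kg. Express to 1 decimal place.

293.1 mOsm/kg

Calculated osmolality = 2·Na + glucose/18 + BUN/2.8
= 2·135 + 325/18 + 14/2.8
= 270 + 18.06 + 5
= 293.06 mOsm/kg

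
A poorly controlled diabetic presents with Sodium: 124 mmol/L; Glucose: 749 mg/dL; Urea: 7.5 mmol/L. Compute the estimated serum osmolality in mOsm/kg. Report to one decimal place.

297.1 mOsm/kg

Calculated osmolality = 2·Na + glucose/18 + urea
= 2·124 + 749/18 + 7.5
= 248 + 41.61 + 7.50
= 297.11 mOsm/kg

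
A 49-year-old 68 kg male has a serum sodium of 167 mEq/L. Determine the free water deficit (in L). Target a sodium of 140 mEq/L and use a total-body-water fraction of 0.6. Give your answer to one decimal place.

TBW = 0.6 · 68 = 40.8 L
Free water deficit = TBW · (Na/140 − 1)
= 40.8 · (167/140 − 1)
= 40.8 · 0.1929
= 7.87 L

7.9 L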